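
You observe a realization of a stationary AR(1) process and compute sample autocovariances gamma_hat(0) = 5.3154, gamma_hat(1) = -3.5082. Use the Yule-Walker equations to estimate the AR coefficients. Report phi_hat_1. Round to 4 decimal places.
\hat\phi_{1} = -0.6600

The Yule-Walker equations for an AR(p) process read, in matrix form,
  Gamma_p phi = r_p,   with   (Gamma_p)_{ij} = gamma(|i - j|),
                       (r_p)_i = gamma(i),   i,j = 1..p.
Substitute the sample gammas (Toeplitz matrix and right-hand side of size 1):
  Gamma_p = [[5.3154]]
  r_p     = [-3.5082]
With p = 1 this is the single equation gamma(0) phi_1 = gamma(1):
  phi_hat_1 = gamma(1) / gamma(0) = -3.5082 / 5.3154 = -0.6600.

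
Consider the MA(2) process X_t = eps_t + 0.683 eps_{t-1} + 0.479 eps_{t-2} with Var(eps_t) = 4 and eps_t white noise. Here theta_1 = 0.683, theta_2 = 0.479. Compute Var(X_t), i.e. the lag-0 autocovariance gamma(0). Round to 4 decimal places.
\gamma(0) = 6.7837

For an MA(q) process X_t = eps_t + sum_i theta_i eps_{t-i} with
Var(eps_t) = sigma^2, the variance is
  gamma(0) = sigma^2 * (1 + sum_i theta_i^2).
  sum_i theta_i^2 = (0.683)^2 + (0.479)^2 = 0.466489 + 0.229441 = 0.69593.
  gamma(0) = 4 * (1 + 0.69593) = 4 * 1.69593 = 6.78372, which rounds to 6.7837.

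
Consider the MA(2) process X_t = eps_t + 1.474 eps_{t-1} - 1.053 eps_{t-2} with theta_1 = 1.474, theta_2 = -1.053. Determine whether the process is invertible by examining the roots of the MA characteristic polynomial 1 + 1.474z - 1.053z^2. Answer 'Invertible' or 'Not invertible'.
\text{Not invertible}

The MA(q) characteristic polynomial is P(z) = 1 + 1.474z - 1.053z^2.
Invertibility requires all roots to lie outside the unit circle, i.e. |z| > 1 for every root.
Set 1 + (1.474) z + (-1.053) z^2 = 0, i.e. a z^2 + b z + c = 0 with a = -1.053, b = 1.474, c = 1.
Discriminant D = b^2 - 4ac = (1.474)^2 - 4*(-1.053)*1 = 2.172676 - (-4.212) = 6.384676.
D >= 0, so the roots are real: z = (-b +/- sqrt(D)) / (2a) = (-1.474 +/- 2.526792) / (-2.106).
  z_1 = (-1.474 + 2.526792) / (-2.106) = -0.4999,   |z_1| = 0.4999.
  z_2 = (-1.474 - 2.526792) / (-2.106) = 1.8997,   |z_2| = 1.8997.
Moduli of all roots: 0.4999, 1.8997.
All moduli strictly greater than 1? No.
Verdict: Not invertible.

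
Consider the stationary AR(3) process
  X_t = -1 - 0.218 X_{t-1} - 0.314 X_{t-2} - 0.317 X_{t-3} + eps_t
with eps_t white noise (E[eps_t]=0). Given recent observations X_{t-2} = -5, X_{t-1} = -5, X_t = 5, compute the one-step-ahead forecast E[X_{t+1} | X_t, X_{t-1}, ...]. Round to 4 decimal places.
E[X_{t+1} \mid \mathcal F_t] = 1.0650

For an AR(p) model X_t = c + sum_i phi_i X_{t-i} + eps_t, the
one-step-ahead conditional mean is
  E[X_{t+1} | X_t, ...] = c + sum_i phi_i X_{t+1-i}.
Substitute known values:
  E[X_{t+1} | ...] = -1 + (-0.218) * (5) + (-0.314) * (-5) + (-0.317) * (-5)
                   = 1.0650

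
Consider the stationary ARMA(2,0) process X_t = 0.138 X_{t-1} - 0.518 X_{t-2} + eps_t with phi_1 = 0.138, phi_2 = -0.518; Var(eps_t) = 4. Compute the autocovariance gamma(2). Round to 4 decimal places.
\gamma(2) = -2.7863

Multiply the model equation by X_{t-k} and take expectations. With theta_0 = psi_0 = 1 and psi_j the MA(infinity) weights, this gives
  gamma(k) - sum_i phi_i gamma(k-i) = c_k,
  c_k = sigma^2 * sum_{j=k..q} theta_j psi_{j-k}   (c_k = 0 for k > q),
using gamma(-m) = gamma(m).
Pure AR (q = 0): c_0 = sigma^2 = 4, c_k = 0 for k >= 1.
Equations for k = 0, 1, 2 (AR order 2, c_2 = 0):
  (E0) gamma(0) = phi_1 gamma(1) + phi_2 gamma(2) + c_0
  (E1) gamma(1) = phi_1 gamma(0) + phi_2 gamma(1) + c_1
  (E2) gamma(2) = phi_1 gamma(1) + phi_2 gamma(0)
From (E1): gamma(1) = A gamma(0) + B with
  A = phi_1 / (1 - phi_2) = 0.138 / 1.518 = 0.090909,   B = c_1 / (1 - phi_2) = 0 / 1.518 = 0.
Insert (E2) into (E0): gamma(0) (1 - phi_2^2) = phi_1 (1 + phi_2) gamma(1) + c_0.
  phi_1 (1 + phi_2) = (0.138)(0.482) = 0.066516,   1 - phi_2^2 = 0.731676.
Replace gamma(1) by A gamma(0) + B and collect gamma(0):
  gamma(0) [0.731676 - (0.066516)(0.090909)] = c_0 = 4
  gamma(0) * 0.725629 = 4
  gamma(0) = 4 / 0.725629 = 5.512458.
  gamma(1) = A gamma(0) = (0.090909)(5.512458) = 0.501133.
  gamma(2) = phi_1 gamma(1) + phi_2 gamma(0) = (0.138)(0.501133) + (-0.518)(5.512458) = -2.786297.
Therefore gamma(2) = -2.7863 (to 4 decimal places).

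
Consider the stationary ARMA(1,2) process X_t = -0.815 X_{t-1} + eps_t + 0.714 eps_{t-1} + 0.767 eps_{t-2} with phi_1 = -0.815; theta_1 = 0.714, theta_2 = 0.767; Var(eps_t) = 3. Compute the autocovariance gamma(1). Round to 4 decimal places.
\gamma(1) = -5.8129

Multiply the model equation by X_{t-k} and take expectations. With theta_0 = psi_0 = 1 and psi_j the MA(infinity) weights, this gives
  gamma(k) - sum_i phi_i gamma(k-i) = c_k,
  c_k = sigma^2 * sum_{j=k..q} theta_j psi_{j-k}   (c_k = 0 for k > q),
using gamma(-m) = gamma(m).
psi-weights needed (psi_j = theta_j + sum_i phi_i psi_{j-i}):
  psi_1 = theta_1 + phi_1 = 0.714 + (-0.815) = -0.101
  psi_2 = theta_2 + phi_1 psi_1 = 0.767 + (-0.815)(-0.101) = 0.849315
Right-hand sides:
  c_0 = sigma^2 (1 + theta_1 psi_1 + theta_2 psi_2) = 3 * (1 + (0.714)(-0.101) + (0.767)(0.849315)) = 3 * 1.579311 = 4.737932
  c_1 = sigma^2 (theta_1 + theta_2 psi_1) = 3 * (0.714 + (0.767)(-0.101)) = 1.909599
  c_2 = sigma^2 theta_2 = 3 * (0.767) = 2.301
Equations for k = 0 and k = 1 (AR order 1):
  gamma(0) = phi_1 gamma(1) + c_0
  gamma(1) = phi_1 gamma(0) + c_1
Substituting the second into the first: gamma(0) (1 - phi_1^2) = c_0 + phi_1 c_1, so
  gamma(0) = (c_0 + phi_1 c_1) / (1 - phi_1^2) = (4.737932 + (-0.815)(1.909599)) / (1 - (-0.815)^2) = 3.181609 / 0.335775 = 9.475418.
  gamma(1) = phi_1 gamma(0) + c_1 = (-0.815)(9.475418) + (1.909599) = -5.812867.
Therefore gamma(1) = -5.8129 (to 4 decimal places).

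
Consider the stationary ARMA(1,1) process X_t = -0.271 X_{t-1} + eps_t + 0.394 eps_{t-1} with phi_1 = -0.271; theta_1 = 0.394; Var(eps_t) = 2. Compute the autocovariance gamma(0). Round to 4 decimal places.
\gamma(0) = 2.0327

Multiply the model equation by X_{t-k} and take expectations. With theta_0 = psi_0 = 1 and psi_j the MA(infinity) weights, this gives
  gamma(k) - sum_i phi_i gamma(k-i) = c_k,
  c_k = sigma^2 * sum_{j=k..q} theta_j psi_{j-k}   (c_k = 0 for k > q),
using gamma(-m) = gamma(m).
psi-weights needed (psi_j = theta_j + sum_i phi_i psi_{j-i}):
  psi_1 = theta_1 + phi_1 = 0.394 + (-0.271) = 0.123
Right-hand sides:
  c_0 = sigma^2 (1 + theta_1 psi_1) = 2 * (1 + (0.394)(0.123)) = 2 * 1.048462 = 2.096924
  c_1 = sigma^2 theta_1 = 2 * (0.394) = 0.788
  c_2 = 0
Equations for k = 0 and k = 1 (AR order 1):
  gamma(0) = phi_1 gamma(1) + c_0
  gamma(1) = phi_1 gamma(0) + c_1
Substituting the second into the first: gamma(0) (1 - phi_1^2) = c_0 + phi_1 c_1, so
  gamma(0) = (c_0 + phi_1 c_1) / (1 - phi_1^2) = (2.096924 + (-0.271)(0.788)) / (1 - (-0.271)^2) = 1.883376 / 0.926559 = 2.032656.
Therefore gamma(0) = 2.0327 (to 4 decimal places).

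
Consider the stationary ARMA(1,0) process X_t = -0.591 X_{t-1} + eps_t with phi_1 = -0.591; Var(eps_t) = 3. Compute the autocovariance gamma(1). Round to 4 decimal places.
\gamma(1) = -2.7247

Multiply the model equation by X_{t-k} and take expectations. With theta_0 = psi_0 = 1 and psi_j the MA(infinity) weights, this gives
  gamma(k) - sum_i phi_i gamma(k-i) = c_k,
  c_k = sigma^2 * sum_{j=k..q} theta_j psi_{j-k}   (c_k = 0 for k > q),
using gamma(-m) = gamma(m).
Pure AR (q = 0): c_0 = sigma^2 = 3, c_k = 0 for k >= 1.
Equations for k = 0 and k = 1 (AR order 1):
  gamma(0) = phi_1 gamma(1) + c_0
  gamma(1) = phi_1 gamma(0) + c_1
Substituting the second into the first: gamma(0) (1 - phi_1^2) = c_0 + phi_1 c_1, so
  gamma(0) = c_0 / (1 - phi_1^2) = 3 / (1 - (-0.591)^2) = 3 / 0.650719 = 4.610285.
  gamma(1) = phi_1 gamma(0) = (-0.591)(4.610285) = -2.724678.
Therefore gamma(1) = -2.7247 (to 4 decimal places).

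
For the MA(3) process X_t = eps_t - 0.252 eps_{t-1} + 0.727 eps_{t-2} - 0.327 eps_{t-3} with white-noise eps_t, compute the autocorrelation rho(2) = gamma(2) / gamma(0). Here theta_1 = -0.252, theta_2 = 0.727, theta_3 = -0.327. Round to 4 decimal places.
\rho(2) = 0.4764

For an MA(q) process with theta_0 = 1, the autocovariance is
  gamma(k) = sigma^2 * sum_{i=0..q-k} theta_i * theta_{i+k},
and rho(k) = gamma(k) / gamma(0). Sigma^2 cancels.
  numerator   = (1)*(0.727) + (-0.252)*(-0.327) = 0.809404.
  denominator = (1)^2 + (-0.252)^2 + (0.727)^2 + (-0.327)^2 = 1.698962.
  rho(2) = 0.809404 / 1.698962 = 0.4764.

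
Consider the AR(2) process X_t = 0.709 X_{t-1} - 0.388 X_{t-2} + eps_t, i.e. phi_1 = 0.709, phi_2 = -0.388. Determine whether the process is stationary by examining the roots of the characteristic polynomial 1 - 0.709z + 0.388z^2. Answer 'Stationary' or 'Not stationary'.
\text{Stationary}

The AR(p) characteristic polynomial is P(z) = 1 - 0.709z + 0.388z^2.
Stationarity requires all roots to lie outside the unit circle, i.e. |z| > 1 for every root.
Set 1 + (-0.709) z + (0.388) z^2 = 0, i.e. a z^2 + b z + c = 0 with a = 0.388, b = -0.709, c = 1.
Discriminant D = b^2 - 4ac = (-0.709)^2 - 4*(0.388)*1 = 0.502681 - (1.552) = -1.049319.
D < 0, so the roots are the complex-conjugate pair z = (-b +/- i sqrt(-D)) / (2a) = 0.9137 +/- 1.3201i.
For a conjugate pair |z|^2 = z * conj(z) = (product of roots) = c/a = 1/(0.388) = 2.57732, so |z| = sqrt(2.57732) = 1.6054 for both roots.
Moduli of all roots: 1.6054, 1.6054.
All moduli strictly greater than 1? Yes.
Verdict: Stationary.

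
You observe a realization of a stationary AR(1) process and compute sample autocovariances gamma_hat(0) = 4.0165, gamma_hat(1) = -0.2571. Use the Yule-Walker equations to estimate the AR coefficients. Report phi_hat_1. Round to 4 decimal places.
\hat\phi_{1} = -0.0640

The Yule-Walker equations for an AR(p) process read, in matrix form,
  Gamma_p phi = r_p,   with   (Gamma_p)_{ij} = gamma(|i - j|),
                       (r_p)_i = gamma(i),   i,j = 1..p.
Substitute the sample gammas (Toeplitz matrix and right-hand side of size 1):
  Gamma_p = [[4.0165]]
  r_p     = [-0.2571]
With p = 1 this is the single equation gamma(0) phi_1 = gamma(1):
  phi_hat_1 = gamma(1) / gamma(0) = -0.2571 / 4.0165 = -0.0640.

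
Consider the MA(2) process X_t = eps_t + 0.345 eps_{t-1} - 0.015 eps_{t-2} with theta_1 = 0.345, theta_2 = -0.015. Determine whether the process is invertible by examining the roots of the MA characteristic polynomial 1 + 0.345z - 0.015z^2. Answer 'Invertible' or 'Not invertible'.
\text{Invertible}

The MA(q) characteristic polynomial is P(z) = 1 + 0.345z - 0.015z^2.
Invertibility requires all roots to lie outside the unit circle, i.e. |z| > 1 for every root.
Set 1 + (0.345) z + (-0.015) z^2 = 0, i.e. a z^2 + b z + c = 0 with a = -0.015, b = 0.345, c = 1.
Discriminant D = b^2 - 4ac = (0.345)^2 - 4*(-0.015)*1 = 0.119025 - (-0.06) = 0.179025.
D >= 0, so the roots are real: z = (-b +/- sqrt(D)) / (2a) = (-0.345 +/- 0.423113) / (-0.03).
  z_1 = (-0.345 + 0.423113) / (-0.03) = -2.6038,   |z_1| = 2.6038.
  z_2 = (-0.345 - 0.423113) / (-0.03) = 25.6038,   |z_2| = 25.6038.
Moduli of all roots: 2.6038, 25.6038.
All moduli strictly greater than 1? Yes.
Verdict: Invertible.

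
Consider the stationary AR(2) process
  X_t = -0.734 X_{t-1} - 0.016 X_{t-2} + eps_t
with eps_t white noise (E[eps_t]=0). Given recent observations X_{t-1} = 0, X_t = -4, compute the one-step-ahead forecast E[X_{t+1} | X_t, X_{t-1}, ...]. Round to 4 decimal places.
E[X_{t+1} \mid \mathcal F_t] = 2.9360

For an AR(p) model X_t = c + sum_i phi_i X_{t-i} + eps_t, the
one-step-ahead conditional mean is
  E[X_{t+1} | X_t, ...] = c + sum_i phi_i X_{t+1-i}.
Substitute known values:
  E[X_{t+1} | ...] = (-0.734) * (-4) + (-0.016) * (0)
                   = 2.9360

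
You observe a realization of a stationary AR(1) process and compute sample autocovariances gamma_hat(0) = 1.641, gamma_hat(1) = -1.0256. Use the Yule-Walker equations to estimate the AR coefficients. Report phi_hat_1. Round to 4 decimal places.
\hat\phi_{1} = -0.6250

The Yule-Walker equations for an AR(p) process read, in matrix form,
  Gamma_p phi = r_p,   with   (Gamma_p)_{ij} = gamma(|i - j|),
                       (r_p)_i = gamma(i),   i,j = 1..p.
Substitute the sample gammas (Toeplitz matrix and right-hand side of size 1):
  Gamma_p = [[1.641]]
  r_p     = [-1.0256]
With p = 1 this is the single equation gamma(0) phi_1 = gamma(1):
  phi_hat_1 = gamma(1) / gamma(0) = -1.0256 / 1.641 = -0.6250.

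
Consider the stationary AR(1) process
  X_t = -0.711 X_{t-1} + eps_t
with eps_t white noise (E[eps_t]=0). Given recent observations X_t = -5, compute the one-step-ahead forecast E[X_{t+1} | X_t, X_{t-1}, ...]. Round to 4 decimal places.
E[X_{t+1} \mid \mathcal F_t] = 3.5550

For an AR(p) model X_t = c + sum_i phi_i X_{t-i} + eps_t, the
one-step-ahead conditional mean is
  E[X_{t+1} | X_t, ...] = c + sum_i phi_i X_{t+1-i}.
Substitute known values:
  E[X_{t+1} | ...] = (-0.711) * (-5)
                   = 3.5550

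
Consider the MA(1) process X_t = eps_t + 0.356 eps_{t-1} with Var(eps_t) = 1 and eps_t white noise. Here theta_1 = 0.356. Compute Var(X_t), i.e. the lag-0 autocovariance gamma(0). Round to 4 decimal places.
\gamma(0) = 1.1267

For an MA(q) process X_t = eps_t + sum_i theta_i eps_{t-i} with
Var(eps_t) = sigma^2, the variance is
  gamma(0) = sigma^2 * (1 + sum_i theta_i^2).
  sum_i theta_i^2 = (0.356)^2 = 0.126736.
  gamma(0) = 1 * (1 + 0.126736) = 1 * 1.126736 = 1.126736, which rounds to 1.1267.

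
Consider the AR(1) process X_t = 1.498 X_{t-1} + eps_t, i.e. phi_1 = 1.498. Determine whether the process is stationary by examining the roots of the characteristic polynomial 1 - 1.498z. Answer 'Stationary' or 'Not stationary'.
\text{Not stationary}

The AR(p) characteristic polynomial is P(z) = 1 - 1.498z.
Stationarity requires all roots to lie outside the unit circle, i.e. |z| > 1 for every root.
This is linear in z: 1 + (-1.498) z = 0  =>  z = -1/(-1.498) = 0.667557,  |z| = 0.667557.
Moduli of all roots: 0.6676.
All moduli strictly greater than 1? No.
Verdict: Not stationary.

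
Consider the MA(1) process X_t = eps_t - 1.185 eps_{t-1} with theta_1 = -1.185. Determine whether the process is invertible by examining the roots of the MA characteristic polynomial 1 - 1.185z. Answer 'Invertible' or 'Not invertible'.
\text{Not invertible}

The MA(q) characteristic polynomial is P(z) = 1 - 1.185z.
Invertibility requires all roots to lie outside the unit circle, i.e. |z| > 1 for every root.
This is linear in z: 1 + (-1.185) z = 0  =>  z = -1/(-1.185) = 0.843882,  |z| = 0.843882.
Moduli of all roots: 0.8439.
All moduli strictly greater than 1? No.
Verdict: Not invertible.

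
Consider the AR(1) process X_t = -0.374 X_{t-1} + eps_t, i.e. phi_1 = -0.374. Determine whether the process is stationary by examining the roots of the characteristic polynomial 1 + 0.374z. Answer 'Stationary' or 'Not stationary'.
\text{Stationary}

The AR(p) characteristic polynomial is P(z) = 1 + 0.374z.
Stationarity requires all roots to lie outside the unit circle, i.e. |z| > 1 for every root.
This is linear in z: 1 + (0.374) z = 0  =>  z = -1/(0.374) = -2.673797,  |z| = 2.673797.
Moduli of all roots: 2.6738.
All moduli strictly greater than 1? Yes.
Verdict: Stationary.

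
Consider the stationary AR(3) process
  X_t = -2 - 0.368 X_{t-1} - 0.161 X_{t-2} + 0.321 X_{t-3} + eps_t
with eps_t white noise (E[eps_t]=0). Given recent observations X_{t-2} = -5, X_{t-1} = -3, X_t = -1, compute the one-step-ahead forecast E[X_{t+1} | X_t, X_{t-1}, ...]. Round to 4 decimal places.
E[X_{t+1} \mid \mathcal F_t] = -2.7540

For an AR(p) model X_t = c + sum_i phi_i X_{t-i} + eps_t, the
one-step-ahead conditional mean is
  E[X_{t+1} | X_t, ...] = c + sum_i phi_i X_{t+1-i}.
Substitute known values:
  E[X_{t+1} | ...] = -2 + (-0.368) * (-1) + (-0.161) * (-3) + (0.321) * (-5)
                   = -2.7540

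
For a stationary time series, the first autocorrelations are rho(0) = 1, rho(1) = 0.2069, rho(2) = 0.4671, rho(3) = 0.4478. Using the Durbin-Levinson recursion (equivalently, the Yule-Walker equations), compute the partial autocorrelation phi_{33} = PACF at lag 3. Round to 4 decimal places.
\phi_{33} = 0.3930

The PACF at lag k is phi_{kk}, the last component of the solution
to the Yule-Walker system G_k phi = r_k where
  (G_k)_{ij} = rho(|i - j|), (r_k)_i = rho(i), i,j = 1..k.
Equivalently, Durbin-Levinson gives phi_{kk} iteratively:
  phi_{11} = rho(1)
  phi_{kk} = [rho(k) - sum_{j=1..k-1} phi_{k-1,j} rho(k-j)]
            / [1 - sum_{j=1..k-1} phi_{k-1,j} rho(j)],
  phi_{k,j} = phi_{k-1,j} - phi_{kk} phi_{k-1,k-j},  j = 1..k-1.
Step k = 1:
  phi_11 = rho(1) = 0.2069.
Step k = 2:
  phi_22 = [rho(2) - phi_11 rho(1)] / [1 - phi_11 rho(1)] = [0.4671 - (0.2069)(0.2069)] / [1 - (0.2069)(0.2069)]
         = 0.42429239 / 0.95719239 = 0.443268.
  Update: phi_21 = phi_11 - phi_22 phi_11 = 0.2069 - (0.443268)(0.2069) = 0.115188.
Step k = 3:
  phi_33 = [rho(3) - phi_21 rho(2) - phi_22 rho(1)] / [1 - phi_21 rho(1) - phi_22 rho(2)]
    numerator   = 0.4478 - (0.115188)(0.4671) - (0.443268)(0.2069) = 0.30228365
    denominator = 1 - (0.115188)(0.2069) - (0.443268)(0.4671) = 0.76911731
  phi_33 = 0.30228365 / 0.76911731 = 0.393.
Therefore phi_{33} = 0.3930.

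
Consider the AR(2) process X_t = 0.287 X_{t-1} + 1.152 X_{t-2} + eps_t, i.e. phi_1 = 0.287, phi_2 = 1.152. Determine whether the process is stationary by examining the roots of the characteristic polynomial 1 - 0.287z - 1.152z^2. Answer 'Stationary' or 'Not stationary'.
\text{Not stationary}

The AR(p) characteristic polynomial is P(z) = 1 - 0.287z - 1.152z^2.
Stationarity requires all roots to lie outside the unit circle, i.e. |z| > 1 for every root.
Set 1 + (-0.287) z + (-1.152) z^2 = 0, i.e. a z^2 + b z + c = 0 with a = -1.152, b = -0.287, c = 1.
Discriminant D = b^2 - 4ac = (-0.287)^2 - 4*(-1.152)*1 = 0.082369 - (-4.608) = 4.690369.
D >= 0, so the roots are real: z = (-b +/- sqrt(D)) / (2a) = (0.287 +/- 2.165726) / (-2.304).
  z_1 = (0.287 + 2.165726) / (-2.304) = -1.0646,   |z_1| = 1.0646.
  z_2 = (0.287 - 2.165726) / (-2.304) = 0.8154,   |z_2| = 0.8154.
Moduli of all roots: 1.0646, 0.8154.
All moduli strictly greater than 1? No.
Verdict: Not stationary.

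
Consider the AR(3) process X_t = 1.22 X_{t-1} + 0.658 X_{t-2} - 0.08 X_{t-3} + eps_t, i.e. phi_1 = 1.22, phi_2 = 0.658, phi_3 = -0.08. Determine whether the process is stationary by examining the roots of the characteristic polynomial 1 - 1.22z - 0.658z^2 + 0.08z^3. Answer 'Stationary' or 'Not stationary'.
\text{Not stationary}

The AR(p) characteristic polynomial is P(z) = 1 - 1.22z - 0.658z^2 + 0.08z^3.
Stationarity requires all roots to lie outside the unit circle, i.e. |z| > 1 for every root.
Degree 3: look for a simple real root z0 first, then factor out (1 - z/z0) and solve the remaining quadratic.
Testing z0 = 0.625: P(0.625) = 1 + (-1.22)(0.625) + (-0.658)(0.625)^2 + (0.08)(0.625)^3
  = 1 + (-0.7625) + (-0.257031) + (0.019531) = 0.  So z_0 = 0.625 is a root, |z_0| = 0.625.
Divide out the factor (1 - 1.6 z) = (1 - z/z0) (since 1/z0 = 1.6):
  P(z) = (1 - 1.6 z)(1 + (0.38) z + (-0.05) z^2)
  [check: z-coef 0.38 - (1.6) = -1.22; z^2-coef -0.05 - (1.6)(0.38) = -0.658; z^3-coef -(1.6)(-0.05) = 0.08.]
Remaining roots from the quadratic factor 1 + (0.38) z + (-0.05) z^2:
  Set 1 + (0.38) z + (-0.05) z^2 = 0, i.e. a z^2 + b z + c = 0 with a = -0.05, b = 0.38, c = 1.
  Discriminant D = b^2 - 4ac = (0.38)^2 - 4*(-0.05)*1 = 0.1444 - (-0.2) = 0.3444.
  D >= 0, so the roots are real: z = (-b +/- sqrt(D)) / (2a) = (-0.38 +/- 0.586856) / (-0.1).
    z_1 = (-0.38 + 0.586856) / (-0.1) = -2.0686,   |z_1| = 2.0686.
    z_2 = (-0.38 - 0.586856) / (-0.1) = 9.6686,   |z_2| = 9.6686.
Moduli of all roots: 0.6250, 2.0686, 9.6686.
All moduli strictly greater than 1? No.
Verdict: Not stationary.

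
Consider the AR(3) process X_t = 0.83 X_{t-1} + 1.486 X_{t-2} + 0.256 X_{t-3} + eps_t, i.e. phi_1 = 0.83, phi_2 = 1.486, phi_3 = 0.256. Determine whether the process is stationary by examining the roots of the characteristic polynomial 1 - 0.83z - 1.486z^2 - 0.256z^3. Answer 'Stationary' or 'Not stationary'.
\text{Not stationary}

The AR(p) characteristic polynomial is P(z) = 1 - 0.83z - 1.486z^2 - 0.256z^3.
Stationarity requires all roots to lie outside the unit circle, i.e. |z| > 1 for every root.
Degree 3: look for a simple real root z0 first, then factor out (1 - z/z0) and solve the remaining quadratic.
Testing z0 = -5: P(-5) = 1 + (-0.83)(-5) + (-1.486)(-5)^2 + (-0.256)(-5)^3
  = 1 + (4.15) + (-37.15) + (32) = 0.  So z_0 = -5 is a root, |z_0| = 5.
Divide out the factor (1 + 0.2 z) = (1 - z/z0) (since 1/z0 = -0.2):
  P(z) = (1 + 0.2 z)(1 + (-1.03) z + (-1.28) z^2)
  [check: z-coef -1.03 - (-0.2) = -0.83; z^2-coef -1.28 - (-0.2)(-1.03) = -1.486; z^3-coef -(-0.2)(-1.28) = -0.256.]
Remaining roots from the quadratic factor 1 + (-1.03) z + (-1.28) z^2:
  Set 1 + (-1.03) z + (-1.28) z^2 = 0, i.e. a z^2 + b z + c = 0 with a = -1.28, b = -1.03, c = 1.
  Discriminant D = b^2 - 4ac = (-1.03)^2 - 4*(-1.28)*1 = 1.0609 - (-5.12) = 6.1809.
  D >= 0, so the roots are real: z = (-b +/- sqrt(D)) / (2a) = (1.03 +/- 2.486142) / (-2.56).
    z_1 = (1.03 + 2.486142) / (-2.56) = -1.3735,   |z_1| = 1.3735.
    z_2 = (1.03 - 2.486142) / (-2.56) = 0.5688,   |z_2| = 0.5688.
Moduli of all roots: 5.0000, 1.3735, 0.5688.
All moduli strictly greater than 1? No.
Verdict: Not stationary.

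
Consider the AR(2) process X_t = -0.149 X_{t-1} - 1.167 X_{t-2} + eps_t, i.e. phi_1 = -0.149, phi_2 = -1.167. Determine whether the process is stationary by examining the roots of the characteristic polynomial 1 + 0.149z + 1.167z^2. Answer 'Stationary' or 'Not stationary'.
\text{Not stationary}

The AR(p) characteristic polynomial is P(z) = 1 + 0.149z + 1.167z^2.
Stationarity requires all roots to lie outside the unit circle, i.e. |z| > 1 for every root.
Set 1 + (0.149) z + (1.167) z^2 = 0, i.e. a z^2 + b z + c = 0 with a = 1.167, b = 0.149, c = 1.
Discriminant D = b^2 - 4ac = (0.149)^2 - 4*(1.167)*1 = 0.022201 - (4.668) = -4.645799.
D < 0, so the roots are the complex-conjugate pair z = (-b +/- i sqrt(-D)) / (2a) = -0.0638 +/- 0.9235i.
For a conjugate pair |z|^2 = z * conj(z) = (product of roots) = c/a = 1/(1.167) = 0.856898, so |z| = sqrt(0.856898) = 0.9257 for both roots.
Moduli of all roots: 0.9257, 0.9257.
All moduli strictly greater than 1? No.
Verdict: Not stationary.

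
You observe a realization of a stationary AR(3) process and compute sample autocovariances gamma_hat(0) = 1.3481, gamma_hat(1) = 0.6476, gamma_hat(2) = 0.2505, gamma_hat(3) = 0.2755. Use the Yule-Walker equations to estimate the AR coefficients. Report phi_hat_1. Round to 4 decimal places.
\hat\phi_{1} = 0.5190

The Yule-Walker equations for an AR(p) process read, in matrix form,
  Gamma_p phi = r_p,   with   (Gamma_p)_{ij} = gamma(|i - j|),
                       (r_p)_i = gamma(i),   i,j = 1..p.
Substitute the sample gammas (Toeplitz matrix and right-hand side of size 3):
  Gamma_p = [[1.3481, 0.6476, 0.2505], [0.6476, 1.3481, 0.6476], [0.2505, 0.6476, 1.3481]]
  r_p     = [0.6476, 0.2505, 0.2755]
Written out (R1..R3):
  (R1) 1.3481 phi_1 + 0.6476 phi_2 + 0.2505 phi_3 = 0.6476
  (R2) 0.6476 phi_1 + 1.3481 phi_2 + 0.6476 phi_3 = 0.2505
  (R3) 0.2505 phi_1 + 0.6476 phi_2 + 1.3481 phi_3 = 0.2755
Gaussian elimination:
  R2 <- R2 - (0.6476/1.3481) R1 = R2 - (0.48038) R1:  1.037006 phi_2 + 0.527265 phi_3 = -0.060594
  R3 <- R3 - (0.2505/1.3481) R1 = R3 - (0.185817) R1:  0.527265 phi_2 + 1.301553 phi_3 = 0.155165
  R3 <- R3 - (0.527265/1.037006) R2 = R3 - (0.508449) R2:  1.033465 phi_3 = 0.185974
Back-substitution:
  phi_hat_3 = 0.185974 / 1.033465 = 0.179952
  phi_hat_2 = (-0.060594 - (0.527265)(0.179952)) / 1.037006 = -0.149928
  phi_hat_1 = (0.6476 - (0.6476)(-0.149928) - (0.2505)(0.179952)) / 1.3481 = 0.518964
So phi_hat = [0.5190, -0.1499, 0.1800].
Therefore phi_hat_1 = 0.5190.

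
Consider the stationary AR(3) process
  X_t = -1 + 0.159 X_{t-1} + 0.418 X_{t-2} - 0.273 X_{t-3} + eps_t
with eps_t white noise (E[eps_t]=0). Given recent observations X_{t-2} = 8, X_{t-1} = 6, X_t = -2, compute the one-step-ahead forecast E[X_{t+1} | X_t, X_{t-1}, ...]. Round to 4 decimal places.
E[X_{t+1} \mid \mathcal F_t] = -0.9940

For an AR(p) model X_t = c + sum_i phi_i X_{t-i} + eps_t, the
one-step-ahead conditional mean is
  E[X_{t+1} | X_t, ...] = c + sum_i phi_i X_{t+1-i}.
Substitute known values:
  E[X_{t+1} | ...] = -1 + (0.159) * (-2) + (0.418) * (6) + (-0.273) * (8)
                   = -0.9940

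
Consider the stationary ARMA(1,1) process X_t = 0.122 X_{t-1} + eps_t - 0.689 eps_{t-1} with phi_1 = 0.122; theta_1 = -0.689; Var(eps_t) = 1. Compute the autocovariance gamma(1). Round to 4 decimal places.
\gamma(1) = -0.5272

Multiply the model equation by X_{t-k} and take expectations. With theta_0 = psi_0 = 1 and psi_j the MA(infinity) weights, this gives
  gamma(k) - sum_i phi_i gamma(k-i) = c_k,
  c_k = sigma^2 * sum_{j=k..q} theta_j psi_{j-k}   (c_k = 0 for k > q),
using gamma(-m) = gamma(m).
psi-weights needed (psi_j = theta_j + sum_i phi_i psi_{j-i}):
  psi_1 = theta_1 + phi_1 = -0.689 + (0.122) = -0.567
Right-hand sides:
  c_0 = sigma^2 (1 + theta_1 psi_1) = 1 * (1 + (-0.689)(-0.567)) = 1 * 1.390663 = 1.390663
  c_1 = sigma^2 theta_1 = 1 * (-0.689) = -0.689
  c_2 = 0
Equations for k = 0 and k = 1 (AR order 1):
  gamma(0) = phi_1 gamma(1) + c_0
  gamma(1) = phi_1 gamma(0) + c_1
Substituting the second into the first: gamma(0) (1 - phi_1^2) = c_0 + phi_1 c_1, so
  gamma(0) = (c_0 + phi_1 c_1) / (1 - phi_1^2) = (1.390663 + (0.122)(-0.689)) / (1 - (0.122)^2) = 1.306605 / 0.985116 = 1.326346.
  gamma(1) = phi_1 gamma(0) + c_1 = (0.122)(1.326346) + (-0.689) = -0.527186.
Therefore gamma(1) = -0.5272 (to 4 decimal places).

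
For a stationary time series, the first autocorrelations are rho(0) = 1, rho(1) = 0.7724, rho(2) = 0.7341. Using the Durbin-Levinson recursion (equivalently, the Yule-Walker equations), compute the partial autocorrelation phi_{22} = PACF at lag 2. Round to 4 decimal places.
\phi_{22} = 0.3408

The PACF at lag k is phi_{kk}, the last component of the solution
to the Yule-Walker system G_k phi = r_k where
  (G_k)_{ij} = rho(|i - j|), (r_k)_i = rho(i), i,j = 1..k.
Equivalently, Durbin-Levinson gives phi_{kk} iteratively:
  phi_{11} = rho(1)
  phi_{kk} = [rho(k) - sum_{j=1..k-1} phi_{k-1,j} rho(k-j)]
            / [1 - sum_{j=1..k-1} phi_{k-1,j} rho(j)],
  phi_{k,j} = phi_{k-1,j} - phi_{kk} phi_{k-1,k-j},  j = 1..k-1.
Step k = 1:
  phi_11 = rho(1) = 0.7724.
Step k = 2:
  phi_22 = [rho(2) - phi_11 rho(1)] / [1 - phi_11 rho(1)] = [0.7341 - (0.7724)(0.7724)] / [1 - (0.7724)(0.7724)]
         = 0.13749824 / 0.40339824 = 0.3408.
Therefore phi_{22} = 0.3408.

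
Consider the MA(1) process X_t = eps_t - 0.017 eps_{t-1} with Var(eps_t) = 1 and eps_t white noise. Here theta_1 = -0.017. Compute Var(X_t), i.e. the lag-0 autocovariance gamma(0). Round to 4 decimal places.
\gamma(0) = 1.0003

For an MA(q) process X_t = eps_t + sum_i theta_i eps_{t-i} with
Var(eps_t) = sigma^2, the variance is
  gamma(0) = sigma^2 * (1 + sum_i theta_i^2).
  sum_i theta_i^2 = (-0.017)^2 = 0.000289.
  gamma(0) = 1 * (1 + 0.000289) = 1 * 1.000289 = 1.000289, which rounds to 1.0003.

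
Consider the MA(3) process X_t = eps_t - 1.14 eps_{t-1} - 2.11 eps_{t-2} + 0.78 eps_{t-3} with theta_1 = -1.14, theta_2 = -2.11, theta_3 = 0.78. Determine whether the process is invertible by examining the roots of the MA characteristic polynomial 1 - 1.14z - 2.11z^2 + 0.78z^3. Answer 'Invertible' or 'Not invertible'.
\text{Not invertible}

The MA(q) characteristic polynomial is P(z) = 1 - 1.14z - 2.11z^2 + 0.78z^3.
Invertibility requires all roots to lie outside the unit circle, i.e. |z| > 1 for every root.
Degree 3: look for a simple real root z0 first, then factor out (1 - z/z0) and solve the remaining quadratic.
Testing z0 = 0.5: P(0.5) = 1 + (-1.14)(0.5) + (-2.11)(0.5)^2 + (0.78)(0.5)^3
  = 1 + (-0.57) + (-0.5275) + (0.0975) = 0.  So z_0 = 0.5 is a root, |z_0| = 0.5.
Divide out the factor (1 - 2 z) = (1 - z/z0) (since 1/z0 = 2):
  P(z) = (1 - 2 z)(1 + (0.86) z + (-0.39) z^2)
  [check: z-coef 0.86 - (2) = -1.14; z^2-coef -0.39 - (2)(0.86) = -2.11; z^3-coef -(2)(-0.39) = 0.78.]
Remaining roots from the quadratic factor 1 + (0.86) z + (-0.39) z^2:
  Set 1 + (0.86) z + (-0.39) z^2 = 0, i.e. a z^2 + b z + c = 0 with a = -0.39, b = 0.86, c = 1.
  Discriminant D = b^2 - 4ac = (0.86)^2 - 4*(-0.39)*1 = 0.7396 - (-1.56) = 2.2996.
  D >= 0, so the roots are real: z = (-b +/- sqrt(D)) / (2a) = (-0.86 +/- 1.516443) / (-0.78).
    z_1 = (-0.86 + 1.516443) / (-0.78) = -0.8416,   |z_1| = 0.8416.
    z_2 = (-0.86 - 1.516443) / (-0.78) = 3.0467,   |z_2| = 3.0467.
Moduli of all roots: 0.5000, 0.8416, 3.0467.
All moduli strictly greater than 1? No.
Verdict: Not invertible.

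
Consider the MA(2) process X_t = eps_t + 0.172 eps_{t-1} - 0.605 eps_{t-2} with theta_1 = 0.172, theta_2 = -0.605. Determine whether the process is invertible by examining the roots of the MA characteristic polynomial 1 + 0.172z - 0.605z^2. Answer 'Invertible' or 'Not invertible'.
\text{Invertible}

The MA(q) characteristic polynomial is P(z) = 1 + 0.172z - 0.605z^2.
Invertibility requires all roots to lie outside the unit circle, i.e. |z| > 1 for every root.
Set 1 + (0.172) z + (-0.605) z^2 = 0, i.e. a z^2 + b z + c = 0 with a = -0.605, b = 0.172, c = 1.
Discriminant D = b^2 - 4ac = (0.172)^2 - 4*(-0.605)*1 = 0.029584 - (-2.42) = 2.449584.
D >= 0, so the roots are real: z = (-b +/- sqrt(D)) / (2a) = (-0.172 +/- 1.565115) / (-1.21).
  z_1 = (-0.172 + 1.565115) / (-1.21) = -1.1513,   |z_1| = 1.1513.
  z_2 = (-0.172 - 1.565115) / (-1.21) = 1.4356,   |z_2| = 1.4356.
Moduli of all roots: 1.1513, 1.4356.
All moduli strictly greater than 1? Yes.
Verdict: Invertible.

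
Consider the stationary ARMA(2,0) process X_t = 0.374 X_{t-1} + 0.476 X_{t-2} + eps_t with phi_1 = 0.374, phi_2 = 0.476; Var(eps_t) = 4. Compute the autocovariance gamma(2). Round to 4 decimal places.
\gamma(2) = 7.8323

Multiply the model equation by X_{t-k} and take expectations. With theta_0 = psi_0 = 1 and psi_j the MA(infinity) weights, this gives
  gamma(k) - sum_i phi_i gamma(k-i) = c_k,
  c_k = sigma^2 * sum_{j=k..q} theta_j psi_{j-k}   (c_k = 0 for k > q),
using gamma(-m) = gamma(m).
Pure AR (q = 0): c_0 = sigma^2 = 4, c_k = 0 for k >= 1.
Equations for k = 0, 1, 2 (AR order 2, c_2 = 0):
  (E0) gamma(0) = phi_1 gamma(1) + phi_2 gamma(2) + c_0
  (E1) gamma(1) = phi_1 gamma(0) + phi_2 gamma(1) + c_1
  (E2) gamma(2) = phi_1 gamma(1) + phi_2 gamma(0)
From (E1): gamma(1) = A gamma(0) + B with
  A = phi_1 / (1 - phi_2) = 0.374 / 0.524 = 0.71374,   B = c_1 / (1 - phi_2) = 0 / 0.524 = 0.
Insert (E2) into (E0): gamma(0) (1 - phi_2^2) = phi_1 (1 + phi_2) gamma(1) + c_0.
  phi_1 (1 + phi_2) = (0.374)(1.476) = 0.552024,   1 - phi_2^2 = 0.773424.
Replace gamma(1) by A gamma(0) + B and collect gamma(0):
  gamma(0) [0.773424 - (0.552024)(0.71374)] = c_0 = 4
  gamma(0) * 0.379422 = 4
  gamma(0) = 4 / 0.379422 = 10.542347.
  gamma(1) = A gamma(0) = (0.71374)(10.542347) = 7.5245.
  gamma(2) = phi_1 gamma(1) + phi_2 gamma(0) = (0.374)(7.5245) + (0.476)(10.542347) = 7.83232.
Therefore gamma(2) = 7.8323 (to 4 decimal places).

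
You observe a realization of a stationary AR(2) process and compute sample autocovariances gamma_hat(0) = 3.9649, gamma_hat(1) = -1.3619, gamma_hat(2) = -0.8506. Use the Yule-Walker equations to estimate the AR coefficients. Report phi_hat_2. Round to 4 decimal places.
\hat\phi_{2} = -0.3770

The Yule-Walker equations for an AR(p) process read, in matrix form,
  Gamma_p phi = r_p,   with   (Gamma_p)_{ij} = gamma(|i - j|),
                       (r_p)_i = gamma(i),   i,j = 1..p.
Substitute the sample gammas (Toeplitz matrix and right-hand side of size 2):
  Gamma_p = [[3.9649, -1.3619], [-1.3619, 3.9649]]
  r_p     = [-1.3619, -0.8506]
Written out:
  3.9649 phi_1 - 1.3619 phi_2 = -1.3619
  -1.3619 phi_1 + 3.9649 phi_2 = -0.8506
Solve by Cramer's rule:
  det = gamma(0)^2 - gamma(1)^2 = (3.9649)^2 - (-1.3619)^2 = 15.72043201 - 1.85477161 = 13.8656604
  phi_hat_1 = [gamma(1) gamma(0) - gamma(1) gamma(2)] / det = [(-1.3619)(3.9649) - (-1.3619)(-0.8506)] / 13.8656604 = -6.55822945 / 13.8656604 = -0.473
  phi_hat_2 = [gamma(0) gamma(2) - gamma(1)^2] / det = [(3.9649)(-0.8506) - (-1.3619)^2] / 13.8656604 = -5.22731555 / 13.8656604 = -0.377
So phi_hat = [-0.4730, -0.3770].
Therefore phi_hat_2 = -0.3770.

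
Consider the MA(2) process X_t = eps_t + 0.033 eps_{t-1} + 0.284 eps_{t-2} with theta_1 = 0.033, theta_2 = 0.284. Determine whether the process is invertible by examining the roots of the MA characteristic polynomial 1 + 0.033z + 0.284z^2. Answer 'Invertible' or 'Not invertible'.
\text{Invertible}

The MA(q) characteristic polynomial is P(z) = 1 + 0.033z + 0.284z^2.
Invertibility requires all roots to lie outside the unit circle, i.e. |z| > 1 for every root.
Set 1 + (0.033) z + (0.284) z^2 = 0, i.e. a z^2 + b z + c = 0 with a = 0.284, b = 0.033, c = 1.
Discriminant D = b^2 - 4ac = (0.033)^2 - 4*(0.284)*1 = 0.001089 - (1.136) = -1.134911.
D < 0, so the roots are the complex-conjugate pair z = (-b +/- i sqrt(-D)) / (2a) = -0.0581 +/- 1.8756i.
For a conjugate pair |z|^2 = z * conj(z) = (product of roots) = c/a = 1/(0.284) = 3.521127, so |z| = sqrt(3.521127) = 1.8765 for both roots.
Moduli of all roots: 1.8765, 1.8765.
All moduli strictly greater than 1? Yes.
Verdict: Invertible.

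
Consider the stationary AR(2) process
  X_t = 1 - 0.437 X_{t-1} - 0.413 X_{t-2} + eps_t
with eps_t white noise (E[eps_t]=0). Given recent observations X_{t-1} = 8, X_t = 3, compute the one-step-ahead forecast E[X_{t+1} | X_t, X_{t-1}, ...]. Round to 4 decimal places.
E[X_{t+1} \mid \mathcal F_t] = -3.6150

For an AR(p) model X_t = c + sum_i phi_i X_{t-i} + eps_t, the
one-step-ahead conditional mean is
  E[X_{t+1} | X_t, ...] = c + sum_i phi_i X_{t+1-i}.
Substitute known values:
  E[X_{t+1} | ...] = 1 + (-0.437) * (3) + (-0.413) * (8)
                   = -3.6150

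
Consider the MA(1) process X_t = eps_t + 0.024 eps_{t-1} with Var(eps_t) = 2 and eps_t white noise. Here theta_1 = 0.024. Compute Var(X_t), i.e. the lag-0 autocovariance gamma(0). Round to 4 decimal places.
\gamma(0) = 2.0012

For an MA(q) process X_t = eps_t + sum_i theta_i eps_{t-i} with
Var(eps_t) = sigma^2, the variance is
  gamma(0) = sigma^2 * (1 + sum_i theta_i^2).
  sum_i theta_i^2 = (0.024)^2 = 0.000576.
  gamma(0) = 2 * (1 + 0.000576) = 2 * 1.000576 = 2.001152, which rounds to 2.0012.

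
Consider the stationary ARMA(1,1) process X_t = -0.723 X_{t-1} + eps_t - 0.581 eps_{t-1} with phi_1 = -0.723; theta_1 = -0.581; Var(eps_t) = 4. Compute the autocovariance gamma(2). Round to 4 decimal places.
\gamma(2) = 11.2207

Multiply the model equation by X_{t-k} and take expectations. With theta_0 = psi_0 = 1 and psi_j the MA(infinity) weights, this gives
  gamma(k) - sum_i phi_i gamma(k-i) = c_k,
  c_k = sigma^2 * sum_{j=k..q} theta_j psi_{j-k}   (c_k = 0 for k > q),
using gamma(-m) = gamma(m).
psi-weights needed (psi_j = theta_j + sum_i phi_i psi_{j-i}):
  psi_1 = theta_1 + phi_1 = -0.581 + (-0.723) = -1.304
Right-hand sides:
  c_0 = sigma^2 (1 + theta_1 psi_1) = 4 * (1 + (-0.581)(-1.304)) = 4 * 1.757624 = 7.030496
  c_1 = sigma^2 theta_1 = 4 * (-0.581) = -2.324
  c_2 = 0
Equations for k = 0 and k = 1 (AR order 1):
  gamma(0) = phi_1 gamma(1) + c_0
  gamma(1) = phi_1 gamma(0) + c_1
Substituting the second into the first: gamma(0) (1 - phi_1^2) = c_0 + phi_1 c_1, so
  gamma(0) = (c_0 + phi_1 c_1) / (1 - phi_1^2) = (7.030496 + (-0.723)(-2.324)) / (1 - (-0.723)^2) = 8.710748 / 0.477271 = 18.251157.
  gamma(1) = phi_1 gamma(0) + c_1 = (-0.723)(18.251157) + (-2.324) = -15.519587.
For k = 2 (> q): gamma(2) = phi_1 gamma(1) = (-0.723)(-15.519587) = 11.220661.
Therefore gamma(2) = 11.2207 (to 4 decimal places).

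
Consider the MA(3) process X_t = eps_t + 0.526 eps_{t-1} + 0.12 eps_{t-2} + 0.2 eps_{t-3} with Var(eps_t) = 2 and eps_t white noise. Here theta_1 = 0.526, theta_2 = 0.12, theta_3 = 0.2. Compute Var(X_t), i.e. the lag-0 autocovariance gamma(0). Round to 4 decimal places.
\gamma(0) = 2.6622

For an MA(q) process X_t = eps_t + sum_i theta_i eps_{t-i} with
Var(eps_t) = sigma^2, the variance is
  gamma(0) = sigma^2 * (1 + sum_i theta_i^2).
  sum_i theta_i^2 = (0.526)^2 + (0.12)^2 + (0.2)^2 = 0.276676 + 0.0144 + 0.04 = 0.331076.
  gamma(0) = 2 * (1 + 0.331076) = 2 * 1.331076 = 2.662152, which rounds to 2.6622.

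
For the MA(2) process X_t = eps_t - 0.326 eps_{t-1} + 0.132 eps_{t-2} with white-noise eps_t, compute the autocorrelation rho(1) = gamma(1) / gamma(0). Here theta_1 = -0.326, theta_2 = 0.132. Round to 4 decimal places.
\rho(1) = -0.3284

For an MA(q) process with theta_0 = 1, the autocovariance is
  gamma(k) = sigma^2 * sum_{i=0..q-k} theta_i * theta_{i+k},
and rho(k) = gamma(k) / gamma(0). Sigma^2 cancels.
  numerator   = (1)*(-0.326) + (-0.326)*(0.132) = -0.369032.
  denominator = (1)^2 + (-0.326)^2 + (0.132)^2 = 1.1237.
  rho(1) = -0.369032 / 1.1237 = -0.3284.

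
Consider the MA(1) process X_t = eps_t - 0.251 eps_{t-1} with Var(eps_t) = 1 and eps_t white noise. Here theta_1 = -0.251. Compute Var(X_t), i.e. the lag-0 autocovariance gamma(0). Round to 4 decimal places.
\gamma(0) = 1.0630

For an MA(q) process X_t = eps_t + sum_i theta_i eps_{t-i} with
Var(eps_t) = sigma^2, the variance is
  gamma(0) = sigma^2 * (1 + sum_i theta_i^2).
  sum_i theta_i^2 = (-0.251)^2 = 0.063001.
  gamma(0) = 1 * (1 + 0.063001) = 1 * 1.063001 = 1.063001, which rounds to 1.0630.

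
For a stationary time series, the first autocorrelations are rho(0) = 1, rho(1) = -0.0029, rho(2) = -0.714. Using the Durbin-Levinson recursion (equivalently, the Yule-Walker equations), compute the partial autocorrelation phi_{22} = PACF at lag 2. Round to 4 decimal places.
\phi_{22} = -0.7140

The PACF at lag k is phi_{kk}, the last component of the solution
to the Yule-Walker system G_k phi = r_k where
  (G_k)_{ij} = rho(|i - j|), (r_k)_i = rho(i), i,j = 1..k.
Equivalently, Durbin-Levinson gives phi_{kk} iteratively:
  phi_{11} = rho(1)
  phi_{kk} = [rho(k) - sum_{j=1..k-1} phi_{k-1,j} rho(k-j)]
            / [1 - sum_{j=1..k-1} phi_{k-1,j} rho(j)],
  phi_{k,j} = phi_{k-1,j} - phi_{kk} phi_{k-1,k-j},  j = 1..k-1.
Step k = 1:
  phi_11 = rho(1) = -0.0029.
Step k = 2:
  phi_22 = [rho(2) - phi_11 rho(1)] / [1 - phi_11 rho(1)] = [-0.714 - (-0.0029)(-0.0029)] / [1 - (-0.0029)(-0.0029)]
         = -0.71400841 / 0.99999159 = -0.714.
Therefore phi_{22} = -0.7140.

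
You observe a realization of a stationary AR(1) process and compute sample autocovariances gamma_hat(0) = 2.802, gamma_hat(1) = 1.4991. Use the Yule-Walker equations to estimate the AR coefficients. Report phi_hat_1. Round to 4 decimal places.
\hat\phi_{1} = 0.5350

The Yule-Walker equations for an AR(p) process read, in matrix form,
  Gamma_p phi = r_p,   with   (Gamma_p)_{ij} = gamma(|i - j|),
                       (r_p)_i = gamma(i),   i,j = 1..p.
Substitute the sample gammas (Toeplitz matrix and right-hand side of size 1):
  Gamma_p = [[2.802]]
  r_p     = [1.4991]
With p = 1 this is the single equation gamma(0) phi_1 = gamma(1):
  phi_hat_1 = gamma(1) / gamma(0) = 1.4991 / 2.802 = 0.5350.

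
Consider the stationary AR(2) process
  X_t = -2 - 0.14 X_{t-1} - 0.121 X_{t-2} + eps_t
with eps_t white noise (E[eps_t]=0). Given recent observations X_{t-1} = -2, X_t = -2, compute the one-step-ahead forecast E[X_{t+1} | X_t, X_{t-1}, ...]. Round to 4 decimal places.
E[X_{t+1} \mid \mathcal F_t] = -1.4780

For an AR(p) model X_t = c + sum_i phi_i X_{t-i} + eps_t, the
one-step-ahead conditional mean is
  E[X_{t+1} | X_t, ...] = c + sum_i phi_i X_{t+1-i}.
Substitute known values:
  E[X_{t+1} | ...] = -2 + (-0.14) * (-2) + (-0.121) * (-2)
                   = -1.4780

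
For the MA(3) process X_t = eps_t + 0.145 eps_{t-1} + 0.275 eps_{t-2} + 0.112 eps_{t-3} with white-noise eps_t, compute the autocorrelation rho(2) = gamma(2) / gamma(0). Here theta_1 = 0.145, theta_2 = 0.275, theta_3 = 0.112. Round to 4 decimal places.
\rho(2) = 0.2626

For an MA(q) process with theta_0 = 1, the autocovariance is
  gamma(k) = sigma^2 * sum_{i=0..q-k} theta_i * theta_{i+k},
and rho(k) = gamma(k) / gamma(0). Sigma^2 cancels.
  numerator   = (1)*(0.275) + (0.145)*(0.112) = 0.29124.
  denominator = (1)^2 + (0.145)^2 + (0.275)^2 + (0.112)^2 = 1.109194.
  rho(2) = 0.29124 / 1.109194 = 0.2626.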